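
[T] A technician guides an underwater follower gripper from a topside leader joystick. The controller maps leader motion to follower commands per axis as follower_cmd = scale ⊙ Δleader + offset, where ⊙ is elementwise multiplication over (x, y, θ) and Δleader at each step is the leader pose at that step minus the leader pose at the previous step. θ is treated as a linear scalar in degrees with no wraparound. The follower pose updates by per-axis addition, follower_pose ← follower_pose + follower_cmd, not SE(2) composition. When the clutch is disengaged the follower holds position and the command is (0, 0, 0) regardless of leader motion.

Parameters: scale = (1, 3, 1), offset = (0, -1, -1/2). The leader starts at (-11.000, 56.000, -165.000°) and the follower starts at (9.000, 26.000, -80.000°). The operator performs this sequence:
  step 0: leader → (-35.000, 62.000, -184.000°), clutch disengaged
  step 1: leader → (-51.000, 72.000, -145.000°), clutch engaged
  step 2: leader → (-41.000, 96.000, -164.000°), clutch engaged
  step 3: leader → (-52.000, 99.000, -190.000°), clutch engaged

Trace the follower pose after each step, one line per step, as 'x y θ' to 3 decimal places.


step 0: Δleader=(-24.000, 6.000, -19.000°), disengaged; cmd=(0,0,0) → follower holds at (9.000, 26.000, -80.000°)
step 1: Δleader=(-16.000, 10.000, 39.000°), engaged; cmd=(-16.000, 29.000, 38.500°) → follower=(-7.000, 55.000, -41.500°)
step 2: Δleader=(10.000, 24.000, -19.000°), engaged; cmd=(10.000, 71.000, -19.500°) → follower=(3.000, 126.000, -61.000°)
step 3: Δleader=(-11.000, 3.000, -26.000°), engaged; cmd=(-11.000, 8.000, -26.500°) → follower=(-8.000, 134.000, -87.500°)

9.000 26.000 -80.000
-7.000 55.000 -41.500
3.000 126.000 -61.000
-8.000 134.000 -87.500


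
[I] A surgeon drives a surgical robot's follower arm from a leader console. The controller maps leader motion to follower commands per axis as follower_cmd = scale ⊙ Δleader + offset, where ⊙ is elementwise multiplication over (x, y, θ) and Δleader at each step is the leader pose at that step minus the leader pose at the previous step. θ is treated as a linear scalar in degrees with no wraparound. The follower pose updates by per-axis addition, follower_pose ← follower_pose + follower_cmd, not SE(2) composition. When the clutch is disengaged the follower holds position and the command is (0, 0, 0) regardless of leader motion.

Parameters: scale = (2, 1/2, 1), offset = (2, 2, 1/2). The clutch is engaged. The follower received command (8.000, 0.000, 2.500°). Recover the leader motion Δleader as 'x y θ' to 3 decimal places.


3.000 -4.000 2.000

axis x: (8.000 − 2) / (2) = 3.000
axis y: (0.000 − 2) / (1/2) = -4.000
axis θ: (2.500 − 1/2) / (1) = 2.000


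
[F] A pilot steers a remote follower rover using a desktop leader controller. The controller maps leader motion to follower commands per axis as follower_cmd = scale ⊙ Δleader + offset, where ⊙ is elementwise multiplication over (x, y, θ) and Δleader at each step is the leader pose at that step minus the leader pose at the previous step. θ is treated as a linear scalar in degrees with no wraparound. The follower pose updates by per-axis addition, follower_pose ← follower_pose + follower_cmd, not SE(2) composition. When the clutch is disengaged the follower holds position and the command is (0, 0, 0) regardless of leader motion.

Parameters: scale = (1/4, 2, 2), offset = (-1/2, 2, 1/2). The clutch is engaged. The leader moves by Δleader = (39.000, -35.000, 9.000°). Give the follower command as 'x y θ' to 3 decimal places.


axis x: 1/4·39.000 + -1/2 = 9.250
axis y: 2·-35.000 + 2 = -68.000
axis θ: 2·9.000 + 1/2 = 18.500

9.250 -68.000 18.500


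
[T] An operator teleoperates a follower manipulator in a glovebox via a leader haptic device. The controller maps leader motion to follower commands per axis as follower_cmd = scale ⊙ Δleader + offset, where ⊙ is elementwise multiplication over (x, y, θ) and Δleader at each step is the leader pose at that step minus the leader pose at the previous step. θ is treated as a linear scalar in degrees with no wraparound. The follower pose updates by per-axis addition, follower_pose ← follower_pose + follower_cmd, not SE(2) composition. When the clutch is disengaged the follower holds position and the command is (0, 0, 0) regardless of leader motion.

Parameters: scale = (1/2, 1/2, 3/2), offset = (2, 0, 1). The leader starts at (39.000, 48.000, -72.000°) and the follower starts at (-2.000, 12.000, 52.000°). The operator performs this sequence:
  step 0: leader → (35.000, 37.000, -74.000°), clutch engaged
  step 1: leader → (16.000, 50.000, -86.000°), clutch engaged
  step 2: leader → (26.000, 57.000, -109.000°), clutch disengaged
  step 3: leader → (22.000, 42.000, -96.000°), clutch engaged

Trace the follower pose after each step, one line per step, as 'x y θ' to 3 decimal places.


-2.000 6.500 50.000
-9.500 13.000 33.000
-9.500 13.000 33.000
-9.500 5.500 53.500

step 0: Δleader=(-4.000, -11.000, -2.000°), engaged; cmd=(0.000, -5.500, -2.000°) → follower=(-2.000, 6.500, 50.000°)
step 1: Δleader=(-19.000, 13.000, -12.000°), engaged; cmd=(-7.500, 6.500, -17.000°) → follower=(-9.500, 13.000, 33.000°)
step 2: Δleader=(10.000, 7.000, -23.000°), disengaged; cmd=(0,0,0) → follower holds at (-9.500, 13.000, 33.000°)
step 3: Δleader=(-4.000, -15.000, 13.000°), engaged; cmd=(0.000, -7.500, 20.500°) → follower=(-9.500, 5.500, 53.500°)


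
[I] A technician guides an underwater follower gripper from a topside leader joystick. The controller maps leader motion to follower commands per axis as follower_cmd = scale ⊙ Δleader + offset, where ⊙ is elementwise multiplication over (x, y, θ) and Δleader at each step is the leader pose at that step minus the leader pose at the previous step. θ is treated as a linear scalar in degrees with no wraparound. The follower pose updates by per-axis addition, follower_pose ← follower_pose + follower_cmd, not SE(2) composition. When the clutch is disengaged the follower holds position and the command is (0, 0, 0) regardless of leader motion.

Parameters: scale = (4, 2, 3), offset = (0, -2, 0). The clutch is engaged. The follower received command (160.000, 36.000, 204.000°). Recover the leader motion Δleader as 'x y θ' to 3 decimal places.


axis x: (160.000 − 0) / (4) = 40.000
axis y: (36.000 − -2) / (2) = 19.000
axis θ: (204.000 − 0) / (3) = 68.000

40.000 19.000 68.000


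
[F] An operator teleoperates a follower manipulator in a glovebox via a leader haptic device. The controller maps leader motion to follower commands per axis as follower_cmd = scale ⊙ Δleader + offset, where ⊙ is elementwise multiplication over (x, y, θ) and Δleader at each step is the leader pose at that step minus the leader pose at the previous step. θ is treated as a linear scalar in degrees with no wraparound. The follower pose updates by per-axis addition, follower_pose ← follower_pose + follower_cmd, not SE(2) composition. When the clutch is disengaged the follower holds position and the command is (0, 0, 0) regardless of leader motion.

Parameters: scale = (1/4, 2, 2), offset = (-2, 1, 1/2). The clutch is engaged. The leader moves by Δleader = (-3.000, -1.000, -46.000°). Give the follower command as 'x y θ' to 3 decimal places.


-2.750 -1.000 -91.500

axis x: 1/4·-3.000 + -2 = -2.750
axis y: 2·-1.000 + 1 = -1.000
axis θ: 2·-46.000 + 1/2 = -91.500


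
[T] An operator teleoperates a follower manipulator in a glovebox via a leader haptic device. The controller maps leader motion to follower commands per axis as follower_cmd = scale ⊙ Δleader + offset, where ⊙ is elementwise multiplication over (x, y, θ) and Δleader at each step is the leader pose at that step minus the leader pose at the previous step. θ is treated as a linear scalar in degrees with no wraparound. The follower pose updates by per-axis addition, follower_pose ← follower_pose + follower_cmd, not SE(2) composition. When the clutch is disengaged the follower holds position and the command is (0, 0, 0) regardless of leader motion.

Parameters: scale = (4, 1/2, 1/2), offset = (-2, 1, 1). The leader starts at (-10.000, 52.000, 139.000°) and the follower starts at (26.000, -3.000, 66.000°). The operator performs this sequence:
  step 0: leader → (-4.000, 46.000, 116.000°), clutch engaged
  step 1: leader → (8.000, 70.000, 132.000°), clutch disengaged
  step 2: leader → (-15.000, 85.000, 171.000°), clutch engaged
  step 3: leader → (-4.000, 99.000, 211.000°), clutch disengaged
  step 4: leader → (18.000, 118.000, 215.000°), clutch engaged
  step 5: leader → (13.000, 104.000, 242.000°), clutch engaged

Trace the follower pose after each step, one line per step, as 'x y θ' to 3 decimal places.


48.000 -5.000 55.500
48.000 -5.000 55.500
-46.000 3.500 76.000
-46.000 3.500 76.000
40.000 14.000 79.000
18.000 8.000 93.500

step 0: Δleader=(6.000, -6.000, -23.000°), engaged; cmd=(22.000, -2.000, -10.500°) → follower=(48.000, -5.000, 55.500°)
step 1: Δleader=(12.000, 24.000, 16.000°), disengaged; cmd=(0,0,0) → follower holds at (48.000, -5.000, 55.500°)
step 2: Δleader=(-23.000, 15.000, 39.000°), engaged; cmd=(-94.000, 8.500, 20.500°) → follower=(-46.000, 3.500, 76.000°)
step 3: Δleader=(11.000, 14.000, 40.000°), disengaged; cmd=(0,0,0) → follower holds at (-46.000, 3.500, 76.000°)
step 4: Δleader=(22.000, 19.000, 4.000°), engaged; cmd=(86.000, 10.500, 3.000°) → follower=(40.000, 14.000, 79.000°)
step 5: Δleader=(-5.000, -14.000, 27.000°), engaged; cmd=(-22.000, -6.000, 14.500°) → follower=(18.000, 8.000, 93.500°)


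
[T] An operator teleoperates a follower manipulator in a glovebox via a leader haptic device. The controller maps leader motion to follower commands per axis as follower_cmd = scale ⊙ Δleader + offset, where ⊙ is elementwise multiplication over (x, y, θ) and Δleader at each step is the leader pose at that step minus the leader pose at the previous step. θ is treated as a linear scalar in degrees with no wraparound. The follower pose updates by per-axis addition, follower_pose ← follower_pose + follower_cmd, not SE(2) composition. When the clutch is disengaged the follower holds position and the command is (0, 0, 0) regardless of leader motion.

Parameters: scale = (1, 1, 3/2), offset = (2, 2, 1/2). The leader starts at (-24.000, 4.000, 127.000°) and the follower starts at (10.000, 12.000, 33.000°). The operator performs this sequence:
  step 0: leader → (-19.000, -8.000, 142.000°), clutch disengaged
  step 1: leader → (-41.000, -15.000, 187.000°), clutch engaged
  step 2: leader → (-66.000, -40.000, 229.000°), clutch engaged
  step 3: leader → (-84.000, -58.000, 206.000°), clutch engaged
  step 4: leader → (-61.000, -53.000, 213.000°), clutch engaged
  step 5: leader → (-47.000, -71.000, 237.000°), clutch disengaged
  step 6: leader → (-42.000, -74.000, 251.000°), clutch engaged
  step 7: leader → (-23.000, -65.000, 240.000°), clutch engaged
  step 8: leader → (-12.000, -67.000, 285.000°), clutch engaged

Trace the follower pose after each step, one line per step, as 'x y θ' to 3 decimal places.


step 0: Δleader=(5.000, -12.000, 15.000°), disengaged; cmd=(0,0,0) → follower holds at (10.000, 12.000, 33.000°)
step 1: Δleader=(-22.000, -7.000, 45.000°), engaged; cmd=(-20.000, -5.000, 68.000°) → follower=(-10.000, 7.000, 101.000°)
step 2: Δleader=(-25.000, -25.000, 42.000°), engaged; cmd=(-23.000, -23.000, 63.500°) → follower=(-33.000, -16.000, 164.500°)
step 3: Δleader=(-18.000, -18.000, -23.000°), engaged; cmd=(-16.000, -16.000, -34.000°) → follower=(-49.000, -32.000, 130.500°)
step 4: Δleader=(23.000, 5.000, 7.000°), engaged; cmd=(25.000, 7.000, 11.000°) → follower=(-24.000, -25.000, 141.500°)
step 5: Δleader=(14.000, -18.000, 24.000°), disengaged; cmd=(0,0,0) → follower holds at (-24.000, -25.000, 141.500°)
step 6: Δleader=(5.000, -3.000, 14.000°), engaged; cmd=(7.000, -1.000, 21.500°) → follower=(-17.000, -26.000, 163.000°)
step 7: Δleader=(19.000, 9.000, -11.000°), engaged; cmd=(21.000, 11.000, -16.000°) → follower=(4.000, -15.000, 147.000°)
step 8: Δleader=(11.000, -2.000, 45.000°), engaged; cmd=(13.000, 0.000, 68.000°) → follower=(17.000, -15.000, 215.000°)

10.000 12.000 33.000
-10.000 7.000 101.000
-33.000 -16.000 164.500
-49.000 -32.000 130.500
-24.000 -25.000 141.500
-24.000 -25.000 141.500
-17.000 -26.000 163.000
4.000 -15.000 147.000
17.000 -15.000 215.000


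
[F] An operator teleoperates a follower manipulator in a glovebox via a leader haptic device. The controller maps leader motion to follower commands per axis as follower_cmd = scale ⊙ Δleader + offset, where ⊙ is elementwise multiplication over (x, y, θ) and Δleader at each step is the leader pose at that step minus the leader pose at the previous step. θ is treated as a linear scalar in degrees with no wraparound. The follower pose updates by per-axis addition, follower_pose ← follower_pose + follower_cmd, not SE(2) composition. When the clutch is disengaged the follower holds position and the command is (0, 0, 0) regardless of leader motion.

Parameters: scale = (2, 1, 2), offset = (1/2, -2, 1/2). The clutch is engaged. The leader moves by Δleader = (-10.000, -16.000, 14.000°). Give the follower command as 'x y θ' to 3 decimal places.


axis x: 2·-10.000 + 1/2 = -19.500
axis y: 1·-16.000 + -2 = -18.000
axis θ: 2·14.000 + 1/2 = 28.500

-19.500 -18.000 28.500


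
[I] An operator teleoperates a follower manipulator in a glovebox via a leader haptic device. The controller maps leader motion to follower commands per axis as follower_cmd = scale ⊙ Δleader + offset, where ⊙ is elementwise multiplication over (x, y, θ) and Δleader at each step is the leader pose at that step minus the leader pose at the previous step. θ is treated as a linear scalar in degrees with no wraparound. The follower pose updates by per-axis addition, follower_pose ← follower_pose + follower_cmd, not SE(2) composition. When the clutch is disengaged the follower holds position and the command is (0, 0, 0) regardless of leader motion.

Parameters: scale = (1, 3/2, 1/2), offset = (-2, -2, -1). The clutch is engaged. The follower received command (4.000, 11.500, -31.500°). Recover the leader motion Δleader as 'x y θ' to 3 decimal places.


axis x: (4.000 − -2) / (1) = 6.000
axis y: (11.500 − -2) / (3/2) = 9.000
axis θ: (-31.500 − -1) / (1/2) = -61.000

6.000 9.000 -61.000


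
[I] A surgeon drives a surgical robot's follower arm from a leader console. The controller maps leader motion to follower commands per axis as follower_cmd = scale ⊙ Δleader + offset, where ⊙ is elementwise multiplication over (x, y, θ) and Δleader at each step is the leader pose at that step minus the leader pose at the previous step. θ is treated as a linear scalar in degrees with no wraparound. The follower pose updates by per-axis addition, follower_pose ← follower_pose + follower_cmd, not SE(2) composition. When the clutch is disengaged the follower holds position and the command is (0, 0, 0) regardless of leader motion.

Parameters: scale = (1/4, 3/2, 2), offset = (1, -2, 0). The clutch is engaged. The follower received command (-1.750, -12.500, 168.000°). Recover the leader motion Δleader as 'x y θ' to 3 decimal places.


axis x: (-1.750 − 1) / (1/4) = -11.000
axis y: (-12.500 − -2) / (3/2) = -7.000
axis θ: (168.000 − 0) / (2) = 84.000

-11.000 -7.000 84.000


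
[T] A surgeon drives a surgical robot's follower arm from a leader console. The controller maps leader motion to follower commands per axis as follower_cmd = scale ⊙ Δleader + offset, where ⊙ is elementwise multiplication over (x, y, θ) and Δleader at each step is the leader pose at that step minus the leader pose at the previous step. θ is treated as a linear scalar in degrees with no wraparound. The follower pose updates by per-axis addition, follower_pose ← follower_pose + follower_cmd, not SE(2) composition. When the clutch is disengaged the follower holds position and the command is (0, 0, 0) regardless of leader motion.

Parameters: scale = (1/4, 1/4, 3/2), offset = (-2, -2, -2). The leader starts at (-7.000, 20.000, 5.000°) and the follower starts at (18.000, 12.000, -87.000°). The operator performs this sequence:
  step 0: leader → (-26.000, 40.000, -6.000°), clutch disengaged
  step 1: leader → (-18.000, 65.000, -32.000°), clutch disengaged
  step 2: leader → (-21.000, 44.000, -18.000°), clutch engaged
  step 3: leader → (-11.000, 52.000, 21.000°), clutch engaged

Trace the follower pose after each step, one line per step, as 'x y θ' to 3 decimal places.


18.000 12.000 -87.000
18.000 12.000 -87.000
15.250 4.750 -68.000
15.750 4.750 -11.500

step 0: Δleader=(-19.000, 20.000, -11.000°), disengaged; cmd=(0,0,0) → follower holds at (18.000, 12.000, -87.000°)
step 1: Δleader=(8.000, 25.000, -26.000°), disengaged; cmd=(0,0,0) → follower holds at (18.000, 12.000, -87.000°)
step 2: Δleader=(-3.000, -21.000, 14.000°), engaged; cmd=(-2.750, -7.250, 19.000°) → follower=(15.250, 4.750, -68.000°)
step 3: Δleader=(10.000, 8.000, 39.000°), engaged; cmd=(0.500, 0.000, 56.500°) → follower=(15.750, 4.750, -11.500°)


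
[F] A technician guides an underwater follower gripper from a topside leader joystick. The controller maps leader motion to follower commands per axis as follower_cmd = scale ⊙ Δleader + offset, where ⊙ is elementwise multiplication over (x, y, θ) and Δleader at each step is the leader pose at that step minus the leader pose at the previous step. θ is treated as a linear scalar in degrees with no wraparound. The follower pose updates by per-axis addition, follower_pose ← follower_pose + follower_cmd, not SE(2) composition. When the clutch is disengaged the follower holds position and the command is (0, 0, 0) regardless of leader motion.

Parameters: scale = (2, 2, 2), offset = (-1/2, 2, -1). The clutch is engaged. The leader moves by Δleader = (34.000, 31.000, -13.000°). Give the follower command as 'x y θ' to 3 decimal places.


axis x: 2·34.000 + -1/2 = 67.500
axis y: 2·31.000 + 2 = 64.000
axis θ: 2·-13.000 + -1 = -27.000

67.500 64.000 -27.000


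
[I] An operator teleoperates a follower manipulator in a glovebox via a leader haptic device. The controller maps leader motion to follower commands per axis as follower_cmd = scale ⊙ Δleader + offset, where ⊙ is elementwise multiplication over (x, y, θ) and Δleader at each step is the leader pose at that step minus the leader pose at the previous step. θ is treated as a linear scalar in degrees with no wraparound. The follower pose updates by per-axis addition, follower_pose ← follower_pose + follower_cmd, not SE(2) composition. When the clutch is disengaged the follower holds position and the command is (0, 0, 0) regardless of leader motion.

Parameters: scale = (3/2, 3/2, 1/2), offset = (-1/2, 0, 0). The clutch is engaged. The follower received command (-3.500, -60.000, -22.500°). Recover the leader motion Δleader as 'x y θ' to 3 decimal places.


axis x: (-3.500 − -1/2) / (3/2) = -2.000
axis y: (-60.000 − 0) / (3/2) = -40.000
axis θ: (-22.500 − 0) / (1/2) = -45.000

-2.000 -40.000 -45.000


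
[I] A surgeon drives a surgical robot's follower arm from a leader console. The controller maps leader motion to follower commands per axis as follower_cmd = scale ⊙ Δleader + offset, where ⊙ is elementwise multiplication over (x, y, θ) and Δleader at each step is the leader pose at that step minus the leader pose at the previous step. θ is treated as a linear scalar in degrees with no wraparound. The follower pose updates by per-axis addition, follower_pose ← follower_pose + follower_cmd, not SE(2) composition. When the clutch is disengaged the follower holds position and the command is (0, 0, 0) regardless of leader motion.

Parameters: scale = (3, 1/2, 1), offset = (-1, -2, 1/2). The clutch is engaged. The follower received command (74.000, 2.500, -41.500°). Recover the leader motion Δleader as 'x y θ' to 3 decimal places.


axis x: (74.000 − -1) / (3) = 25.000
axis y: (2.500 − -2) / (1/2) = 9.000
axis θ: (-41.500 − 1/2) / (1) = -42.000

25.000 9.000 -42.000


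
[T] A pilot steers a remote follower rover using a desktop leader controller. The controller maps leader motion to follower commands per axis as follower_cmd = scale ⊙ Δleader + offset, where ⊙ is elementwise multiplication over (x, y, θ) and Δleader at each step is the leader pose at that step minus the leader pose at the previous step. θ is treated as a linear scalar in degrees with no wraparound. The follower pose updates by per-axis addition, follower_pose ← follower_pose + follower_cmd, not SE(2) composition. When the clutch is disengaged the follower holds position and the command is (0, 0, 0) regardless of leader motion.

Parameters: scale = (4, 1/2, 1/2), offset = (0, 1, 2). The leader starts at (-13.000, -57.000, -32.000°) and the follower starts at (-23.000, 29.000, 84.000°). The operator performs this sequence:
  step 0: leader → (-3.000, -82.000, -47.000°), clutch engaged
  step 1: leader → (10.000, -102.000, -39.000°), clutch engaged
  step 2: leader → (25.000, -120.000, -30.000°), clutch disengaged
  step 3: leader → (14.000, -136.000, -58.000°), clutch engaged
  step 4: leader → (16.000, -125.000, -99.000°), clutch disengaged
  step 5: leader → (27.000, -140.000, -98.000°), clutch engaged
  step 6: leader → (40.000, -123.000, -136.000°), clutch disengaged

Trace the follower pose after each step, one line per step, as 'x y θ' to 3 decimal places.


17.000 17.500 78.500
69.000 8.500 84.500
69.000 8.500 84.500
25.000 1.500 72.500
25.000 1.500 72.500
69.000 -5.000 75.000
69.000 -5.000 75.000

step 0: Δleader=(10.000, -25.000, -15.000°), engaged; cmd=(40.000, -11.500, -5.500°) → follower=(17.000, 17.500, 78.500°)
step 1: Δleader=(13.000, -20.000, 8.000°), engaged; cmd=(52.000, -9.000, 6.000°) → follower=(69.000, 8.500, 84.500°)
step 2: Δleader=(15.000, -18.000, 9.000°), disengaged; cmd=(0,0,0) → follower holds at (69.000, 8.500, 84.500°)
step 3: Δleader=(-11.000, -16.000, -28.000°), engaged; cmd=(-44.000, -7.000, -12.000°) → follower=(25.000, 1.500, 72.500°)
step 4: Δleader=(2.000, 11.000, -41.000°), disengaged; cmd=(0,0,0) → follower holds at (25.000, 1.500, 72.500°)
step 5: Δleader=(11.000, -15.000, 1.000°), engaged; cmd=(44.000, -6.500, 2.500°) → follower=(69.000, -5.000, 75.000°)
step 6: Δleader=(13.000, 17.000, -38.000°), disengaged; cmd=(0,0,0) → follower holds at (69.000, -5.000, 75.000°)


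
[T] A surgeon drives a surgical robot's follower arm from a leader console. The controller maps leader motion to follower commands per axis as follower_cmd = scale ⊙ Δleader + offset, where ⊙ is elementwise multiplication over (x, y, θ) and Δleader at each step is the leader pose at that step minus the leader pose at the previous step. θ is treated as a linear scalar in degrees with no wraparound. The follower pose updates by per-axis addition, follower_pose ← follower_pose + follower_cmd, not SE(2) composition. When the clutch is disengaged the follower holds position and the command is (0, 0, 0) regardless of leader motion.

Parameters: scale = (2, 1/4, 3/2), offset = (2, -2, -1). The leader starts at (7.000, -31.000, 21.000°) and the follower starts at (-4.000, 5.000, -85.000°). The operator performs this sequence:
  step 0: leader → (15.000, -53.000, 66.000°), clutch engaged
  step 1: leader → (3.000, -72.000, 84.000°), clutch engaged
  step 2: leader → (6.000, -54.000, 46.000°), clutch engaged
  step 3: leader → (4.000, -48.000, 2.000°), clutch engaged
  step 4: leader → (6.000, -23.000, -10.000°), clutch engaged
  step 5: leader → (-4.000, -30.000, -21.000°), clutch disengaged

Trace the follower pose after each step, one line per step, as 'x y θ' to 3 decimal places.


step 0: Δleader=(8.000, -22.000, 45.000°), engaged; cmd=(18.000, -7.500, 66.500°) → follower=(14.000, -2.500, -18.500°)
step 1: Δleader=(-12.000, -19.000, 18.000°), engaged; cmd=(-22.000, -6.750, 26.000°) → follower=(-8.000, -9.250, 7.500°)
step 2: Δleader=(3.000, 18.000, -38.000°), engaged; cmd=(8.000, 2.500, -58.000°) → follower=(0.000, -6.750, -50.500°)
step 3: Δleader=(-2.000, 6.000, -44.000°), engaged; cmd=(-2.000, -0.500, -67.000°) → follower=(-2.000, -7.250, -117.500°)
step 4: Δleader=(2.000, 25.000, -12.000°), engaged; cmd=(6.000, 4.250, -19.000°) → follower=(4.000, -3.000, -136.500°)
step 5: Δleader=(-10.000, -7.000, -11.000°), disengaged; cmd=(0,0,0) → follower holds at (4.000, -3.000, -136.500°)

14.000 -2.500 -18.500
-8.000 -9.250 7.500
0.000 -6.750 -50.500
-2.000 -7.250 -117.500
4.000 -3.000 -136.500
4.000 -3.000 -136.500


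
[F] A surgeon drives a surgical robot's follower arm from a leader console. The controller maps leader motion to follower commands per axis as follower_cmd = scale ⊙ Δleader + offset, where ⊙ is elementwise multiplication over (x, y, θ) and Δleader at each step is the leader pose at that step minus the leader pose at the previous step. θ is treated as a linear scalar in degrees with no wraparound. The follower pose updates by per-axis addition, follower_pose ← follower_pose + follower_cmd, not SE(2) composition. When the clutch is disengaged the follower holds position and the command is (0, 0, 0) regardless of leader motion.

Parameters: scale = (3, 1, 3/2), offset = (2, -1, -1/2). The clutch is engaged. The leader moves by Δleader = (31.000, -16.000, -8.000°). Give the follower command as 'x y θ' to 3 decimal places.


axis x: 3·31.000 + 2 = 95.000
axis y: 1·-16.000 + -1 = -17.000
axis θ: 3/2·-8.000 + -1/2 = -12.500

95.000 -17.000 -12.500


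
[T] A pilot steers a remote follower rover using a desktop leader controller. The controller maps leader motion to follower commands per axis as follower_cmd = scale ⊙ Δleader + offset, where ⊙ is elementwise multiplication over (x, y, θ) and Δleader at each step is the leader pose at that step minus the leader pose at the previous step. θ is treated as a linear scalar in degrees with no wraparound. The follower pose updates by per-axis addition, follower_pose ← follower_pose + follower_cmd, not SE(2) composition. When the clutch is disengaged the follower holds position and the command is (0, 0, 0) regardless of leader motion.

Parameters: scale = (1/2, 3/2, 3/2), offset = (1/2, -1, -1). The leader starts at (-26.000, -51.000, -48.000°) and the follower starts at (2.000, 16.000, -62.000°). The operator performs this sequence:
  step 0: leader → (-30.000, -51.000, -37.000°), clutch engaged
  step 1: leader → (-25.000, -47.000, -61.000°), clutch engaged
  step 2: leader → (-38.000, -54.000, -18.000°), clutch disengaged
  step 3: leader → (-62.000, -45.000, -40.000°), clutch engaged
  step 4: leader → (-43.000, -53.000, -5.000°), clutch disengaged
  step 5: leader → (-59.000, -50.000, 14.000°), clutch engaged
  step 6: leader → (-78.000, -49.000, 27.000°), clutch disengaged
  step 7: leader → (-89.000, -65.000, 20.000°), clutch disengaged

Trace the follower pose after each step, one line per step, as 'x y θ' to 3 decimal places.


0.500 15.000 -46.500
3.500 20.000 -83.500
3.500 20.000 -83.500
-8.000 32.500 -117.500
-8.000 32.500 -117.500
-15.500 36.000 -90.000
-15.500 36.000 -90.000
-15.500 36.000 -90.000

step 0: Δleader=(-4.000, 0.000, 11.000°), engaged; cmd=(-1.500, -1.000, 15.500°) → follower=(0.500, 15.000, -46.500°)
step 1: Δleader=(5.000, 4.000, -24.000°), engaged; cmd=(3.000, 5.000, -37.000°) → follower=(3.500, 20.000, -83.500°)
step 2: Δleader=(-13.000, -7.000, 43.000°), disengaged; cmd=(0,0,0) → follower holds at (3.500, 20.000, -83.500°)
step 3: Δleader=(-24.000, 9.000, -22.000°), engaged; cmd=(-11.500, 12.500, -34.000°) → follower=(-8.000, 32.500, -117.500°)
step 4: Δleader=(19.000, -8.000, 35.000°), disengaged; cmd=(0,0,0) → follower holds at (-8.000, 32.500, -117.500°)
step 5: Δleader=(-16.000, 3.000, 19.000°), engaged; cmd=(-7.500, 3.500, 27.500°) → follower=(-15.500, 36.000, -90.000°)
step 6: Δleader=(-19.000, 1.000, 13.000°), disengaged; cmd=(0,0,0) → follower holds at (-15.500, 36.000, -90.000°)
step 7: Δleader=(-11.000, -16.000, -7.000°), disengaged; cmd=(0,0,0) → follower holds at (-15.500, 36.000, -90.000°)


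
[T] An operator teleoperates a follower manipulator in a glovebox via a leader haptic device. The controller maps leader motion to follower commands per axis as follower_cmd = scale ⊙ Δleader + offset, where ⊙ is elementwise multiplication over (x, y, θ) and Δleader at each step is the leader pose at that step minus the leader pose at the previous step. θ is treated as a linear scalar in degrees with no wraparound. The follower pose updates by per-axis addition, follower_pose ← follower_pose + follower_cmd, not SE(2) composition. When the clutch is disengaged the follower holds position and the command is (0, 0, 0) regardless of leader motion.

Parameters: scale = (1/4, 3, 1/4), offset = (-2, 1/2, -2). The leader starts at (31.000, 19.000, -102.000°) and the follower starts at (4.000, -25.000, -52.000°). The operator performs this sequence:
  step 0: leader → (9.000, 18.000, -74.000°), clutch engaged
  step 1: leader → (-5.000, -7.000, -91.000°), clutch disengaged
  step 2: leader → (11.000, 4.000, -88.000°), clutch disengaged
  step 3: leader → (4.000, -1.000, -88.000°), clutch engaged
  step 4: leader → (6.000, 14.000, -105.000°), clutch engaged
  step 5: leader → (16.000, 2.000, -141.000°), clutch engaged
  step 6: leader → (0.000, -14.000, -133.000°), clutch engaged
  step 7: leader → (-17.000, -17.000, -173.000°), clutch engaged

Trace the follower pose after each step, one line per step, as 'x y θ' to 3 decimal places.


-3.500 -27.500 -47.000
-3.500 -27.500 -47.000
-3.500 -27.500 -47.000
-7.250 -42.000 -49.000
-8.750 3.500 -55.250
-8.250 -32.000 -66.250
-14.250 -79.500 -66.250
-20.500 -88.000 -78.250

step 0: Δleader=(-22.000, -1.000, 28.000°), engaged; cmd=(-7.500, -2.500, 5.000°) → follower=(-3.500, -27.500, -47.000°)
step 1: Δleader=(-14.000, -25.000, -17.000°), disengaged; cmd=(0,0,0) → follower holds at (-3.500, -27.500, -47.000°)
step 2: Δleader=(16.000, 11.000, 3.000°), disengaged; cmd=(0,0,0) → follower holds at (-3.500, -27.500, -47.000°)
step 3: Δleader=(-7.000, -5.000, 0.000°), engaged; cmd=(-3.750, -14.500, -2.000°) → follower=(-7.250, -42.000, -49.000°)
step 4: Δleader=(2.000, 15.000, -17.000°), engaged; cmd=(-1.500, 45.500, -6.250°) → follower=(-8.750, 3.500, -55.250°)
step 5: Δleader=(10.000, -12.000, -36.000°), engaged; cmd=(0.500, -35.500, -11.000°) → follower=(-8.250, -32.000, -66.250°)
step 6: Δleader=(-16.000, -16.000, 8.000°), engaged; cmd=(-6.000, -47.500, 0.000°) → follower=(-14.250, -79.500, -66.250°)
step 7: Δleader=(-17.000, -3.000, -40.000°), engaged; cmd=(-6.250, -8.500, -12.000°) → follower=(-20.500, -88.000, -78.250°)


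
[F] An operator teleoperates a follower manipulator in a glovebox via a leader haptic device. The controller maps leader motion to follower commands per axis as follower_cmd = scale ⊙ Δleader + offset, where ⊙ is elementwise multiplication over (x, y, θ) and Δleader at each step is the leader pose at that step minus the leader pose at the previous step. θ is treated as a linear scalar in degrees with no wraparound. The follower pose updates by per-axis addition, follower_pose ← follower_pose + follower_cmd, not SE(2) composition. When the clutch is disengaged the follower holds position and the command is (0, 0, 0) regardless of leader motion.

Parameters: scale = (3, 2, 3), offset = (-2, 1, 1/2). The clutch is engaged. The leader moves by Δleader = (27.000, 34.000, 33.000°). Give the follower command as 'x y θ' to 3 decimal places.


axis x: 3·27.000 + -2 = 79.000
axis y: 2·34.000 + 1 = 69.000
axis θ: 3·33.000 + 1/2 = 99.500

79.000 69.000 99.500


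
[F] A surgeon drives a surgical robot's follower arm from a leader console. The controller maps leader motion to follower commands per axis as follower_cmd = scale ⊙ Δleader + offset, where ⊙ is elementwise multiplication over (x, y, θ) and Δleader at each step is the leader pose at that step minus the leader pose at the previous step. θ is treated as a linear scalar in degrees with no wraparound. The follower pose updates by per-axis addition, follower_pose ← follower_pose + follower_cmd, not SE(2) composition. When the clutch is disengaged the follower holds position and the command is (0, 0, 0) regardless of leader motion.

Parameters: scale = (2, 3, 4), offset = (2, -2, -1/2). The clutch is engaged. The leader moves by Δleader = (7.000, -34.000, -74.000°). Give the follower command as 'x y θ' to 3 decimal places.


axis x: 2·7.000 + 2 = 16.000
axis y: 3·-34.000 + -2 = -104.000
axis θ: 4·-74.000 + -1/2 = -296.500

16.000 -104.000 -296.500


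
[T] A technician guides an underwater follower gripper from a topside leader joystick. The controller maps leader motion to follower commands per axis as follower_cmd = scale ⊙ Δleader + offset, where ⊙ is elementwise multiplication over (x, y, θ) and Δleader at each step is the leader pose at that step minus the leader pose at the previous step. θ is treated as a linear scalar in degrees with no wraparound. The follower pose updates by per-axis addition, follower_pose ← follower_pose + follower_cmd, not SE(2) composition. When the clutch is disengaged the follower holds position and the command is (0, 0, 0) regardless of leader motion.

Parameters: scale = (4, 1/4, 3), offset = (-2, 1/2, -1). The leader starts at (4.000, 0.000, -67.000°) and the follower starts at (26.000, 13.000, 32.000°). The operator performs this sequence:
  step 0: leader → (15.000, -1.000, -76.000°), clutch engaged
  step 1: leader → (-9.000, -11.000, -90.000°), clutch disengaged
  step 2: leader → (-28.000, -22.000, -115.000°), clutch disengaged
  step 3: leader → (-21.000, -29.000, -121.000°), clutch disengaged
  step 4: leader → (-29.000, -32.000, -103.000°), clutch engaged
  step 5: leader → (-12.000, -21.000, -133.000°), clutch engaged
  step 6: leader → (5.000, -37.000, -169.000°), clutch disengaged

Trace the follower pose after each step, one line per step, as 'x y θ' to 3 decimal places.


68.000 13.250 4.000
68.000 13.250 4.000
68.000 13.250 4.000
68.000 13.250 4.000
34.000 13.000 57.000
100.000 16.250 -34.000
100.000 16.250 -34.000

step 0: Δleader=(11.000, -1.000, -9.000°), engaged; cmd=(42.000, 0.250, -28.000°) → follower=(68.000, 13.250, 4.000°)
step 1: Δleader=(-24.000, -10.000, -14.000°), disengaged; cmd=(0,0,0) → follower holds at (68.000, 13.250, 4.000°)
step 2: Δleader=(-19.000, -11.000, -25.000°), disengaged; cmd=(0,0,0) → follower holds at (68.000, 13.250, 4.000°)
step 3: Δleader=(7.000, -7.000, -6.000°), disengaged; cmd=(0,0,0) → follower holds at (68.000, 13.250, 4.000°)
step 4: Δleader=(-8.000, -3.000, 18.000°), engaged; cmd=(-34.000, -0.250, 53.000°) → follower=(34.000, 13.000, 57.000°)
step 5: Δleader=(17.000, 11.000, -30.000°), engaged; cmd=(66.000, 3.250, -91.000°) → follower=(100.000, 16.250, -34.000°)
step 6: Δleader=(17.000, -16.000, -36.000°), disengaged; cmd=(0,0,0) → follower holds at (100.000, 16.250, -34.000°)


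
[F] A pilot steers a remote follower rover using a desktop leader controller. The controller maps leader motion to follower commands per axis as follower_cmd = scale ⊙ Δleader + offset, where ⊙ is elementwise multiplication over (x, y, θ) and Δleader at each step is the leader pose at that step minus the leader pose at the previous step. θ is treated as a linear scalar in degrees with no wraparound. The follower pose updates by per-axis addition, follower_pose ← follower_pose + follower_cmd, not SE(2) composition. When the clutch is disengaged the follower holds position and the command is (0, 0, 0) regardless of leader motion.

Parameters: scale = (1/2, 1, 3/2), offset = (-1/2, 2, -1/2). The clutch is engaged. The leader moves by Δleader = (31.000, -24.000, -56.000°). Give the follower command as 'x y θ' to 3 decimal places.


axis x: 1/2·31.000 + -1/2 = 15.000
axis y: 1·-24.000 + 2 = -22.000
axis θ: 3/2·-56.000 + -1/2 = -84.500

15.000 -22.000 -84.500


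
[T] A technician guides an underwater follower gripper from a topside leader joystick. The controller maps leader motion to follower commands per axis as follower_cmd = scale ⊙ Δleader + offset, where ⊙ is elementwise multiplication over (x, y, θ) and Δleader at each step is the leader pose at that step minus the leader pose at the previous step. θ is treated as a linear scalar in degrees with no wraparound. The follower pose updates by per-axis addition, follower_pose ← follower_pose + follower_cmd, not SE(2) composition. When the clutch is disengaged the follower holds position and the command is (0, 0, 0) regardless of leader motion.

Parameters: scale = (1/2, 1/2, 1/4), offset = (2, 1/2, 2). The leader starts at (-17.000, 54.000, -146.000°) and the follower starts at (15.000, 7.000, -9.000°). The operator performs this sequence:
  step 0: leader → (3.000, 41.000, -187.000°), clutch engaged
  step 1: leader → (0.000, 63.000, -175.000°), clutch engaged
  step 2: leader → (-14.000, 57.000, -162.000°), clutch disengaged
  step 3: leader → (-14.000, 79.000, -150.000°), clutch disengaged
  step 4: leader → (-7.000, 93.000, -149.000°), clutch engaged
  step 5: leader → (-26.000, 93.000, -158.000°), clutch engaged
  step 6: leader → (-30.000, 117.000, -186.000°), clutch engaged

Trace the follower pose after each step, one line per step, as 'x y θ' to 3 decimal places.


step 0: Δleader=(20.000, -13.000, -41.000°), engaged; cmd=(12.000, -6.000, -8.250°) → follower=(27.000, 1.000, -17.250°)
step 1: Δleader=(-3.000, 22.000, 12.000°), engaged; cmd=(0.500, 11.500, 5.000°) → follower=(27.500, 12.500, -12.250°)
step 2: Δleader=(-14.000, -6.000, 13.000°), disengaged; cmd=(0,0,0) → follower holds at (27.500, 12.500, -12.250°)
step 3: Δleader=(0.000, 22.000, 12.000°), disengaged; cmd=(0,0,0) → follower holds at (27.500, 12.500, -12.250°)
step 4: Δleader=(7.000, 14.000, 1.000°), engaged; cmd=(5.500, 7.500, 2.250°) → follower=(33.000, 20.000, -10.000°)
step 5: Δleader=(-19.000, 0.000, -9.000°), engaged; cmd=(-7.500, 0.500, -0.250°) → follower=(25.500, 20.500, -10.250°)
step 6: Δleader=(-4.000, 24.000, -28.000°), engaged; cmd=(0.000, 12.500, -5.000°) → follower=(25.500, 33.000, -15.250°)

27.000 1.000 -17.250
27.500 12.500 -12.250
27.500 12.500 -12.250
27.500 12.500 -12.250
33.000 20.000 -10.000
25.500 20.500 -10.250
25.500 33.000 -15.250


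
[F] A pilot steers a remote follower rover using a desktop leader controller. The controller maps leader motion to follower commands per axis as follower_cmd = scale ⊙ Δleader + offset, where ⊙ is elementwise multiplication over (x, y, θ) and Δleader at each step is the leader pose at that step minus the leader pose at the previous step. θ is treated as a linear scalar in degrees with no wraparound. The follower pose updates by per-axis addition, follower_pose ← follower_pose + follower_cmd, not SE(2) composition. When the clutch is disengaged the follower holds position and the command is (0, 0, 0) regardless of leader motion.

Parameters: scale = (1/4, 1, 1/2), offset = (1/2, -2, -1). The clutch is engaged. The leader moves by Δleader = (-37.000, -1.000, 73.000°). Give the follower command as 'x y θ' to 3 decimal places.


axis x: 1/4·-37.000 + 1/2 = -8.750
axis y: 1·-1.000 + -2 = -3.000
axis θ: 1/2·73.000 + -1 = 35.500

-8.750 -3.000 35.500


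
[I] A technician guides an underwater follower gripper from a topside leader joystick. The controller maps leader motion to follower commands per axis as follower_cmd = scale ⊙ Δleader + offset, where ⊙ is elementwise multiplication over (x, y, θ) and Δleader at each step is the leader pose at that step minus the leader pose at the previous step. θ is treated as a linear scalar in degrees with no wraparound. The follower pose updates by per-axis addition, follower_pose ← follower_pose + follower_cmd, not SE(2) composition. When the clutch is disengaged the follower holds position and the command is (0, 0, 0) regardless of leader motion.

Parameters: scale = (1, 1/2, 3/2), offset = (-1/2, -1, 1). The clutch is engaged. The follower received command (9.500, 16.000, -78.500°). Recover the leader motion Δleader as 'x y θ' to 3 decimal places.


10.000 34.000 -53.000

axis x: (9.500 − -1/2) / (1) = 10.000
axis y: (16.000 − -1) / (1/2) = 34.000
axis θ: (-78.500 − 1) / (3/2) = -53.000
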